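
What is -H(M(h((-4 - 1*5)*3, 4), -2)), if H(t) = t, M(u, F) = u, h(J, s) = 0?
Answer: 0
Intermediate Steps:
-H(M(h((-4 - 1*5)*3, 4), -2)) = -1*0 = 0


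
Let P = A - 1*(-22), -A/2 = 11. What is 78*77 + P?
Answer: 6006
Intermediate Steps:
A = -22 (A = -2*11 = -22)
P = 0 (P = -22 - 1*(-22) = -22 + 22 = 0)
78*77 + P = 78*77 + 0 = 6006 + 0 = 6006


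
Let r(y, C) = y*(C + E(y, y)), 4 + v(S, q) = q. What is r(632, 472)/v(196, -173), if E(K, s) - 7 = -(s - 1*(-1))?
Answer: 97328/177 ≈ 549.88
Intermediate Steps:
v(S, q) = -4 + q
E(K, s) = 6 - s (E(K, s) = 7 - (s - 1*(-1)) = 7 - (s + 1) = 7 - (1 + s) = 7 + (-1 - s) = 6 - s)
r(y, C) = y*(6 + C - y) (r(y, C) = y*(C + (6 - y)) = y*(6 + C - y))
r(632, 472)/v(196, -173) = (632*(6 + 472 - 1*632))/(-4 - 173) = (632*(6 + 472 - 632))/(-177) = (632*(-154))*(-1/177) = -97328*(-1/177) = 97328/177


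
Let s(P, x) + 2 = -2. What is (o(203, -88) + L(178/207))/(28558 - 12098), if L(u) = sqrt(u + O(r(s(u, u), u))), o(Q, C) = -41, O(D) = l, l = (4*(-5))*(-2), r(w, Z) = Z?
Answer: -41/16460 + sqrt(194534)/1135740 ≈ -0.0021025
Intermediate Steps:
s(P, x) = -4 (s(P, x) = -2 - 2 = -4)
l = 40 (l = -20*(-2) = 40)
O(D) = 40
L(u) = sqrt(40 + u) (L(u) = sqrt(u + 40) = sqrt(40 + u))
(o(203, -88) + L(178/207))/(28558 - 12098) = (-41 + sqrt(40 + 178/207))/(28558 - 12098) = (-41 + sqrt(40 + 178*(1/207)))/16460 = (-41 + sqrt(40 + 178/207))*(1/16460) = (-41 + sqrt(8458/207))*(1/16460) = (-41 + sqrt(194534)/69)*(1/16460) = -41/16460 + sqrt(194534)/1135740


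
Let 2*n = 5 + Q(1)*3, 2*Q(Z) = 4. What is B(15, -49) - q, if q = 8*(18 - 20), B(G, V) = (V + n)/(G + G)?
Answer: 291/20 ≈ 14.550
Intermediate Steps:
Q(Z) = 2 (Q(Z) = (1/2)*4 = 2)
n = 11/2 (n = (5 + 2*3)/2 = (5 + 6)/2 = (1/2)*11 = 11/2 ≈ 5.5000)
B(G, V) = (11/2 + V)/(2*G) (B(G, V) = (V + 11/2)/(G + G) = (11/2 + V)/((2*G)) = (11/2 + V)*(1/(2*G)) = (11/2 + V)/(2*G))
q = -16 (q = 8*(-2) = -16)
B(15, -49) - q = (1/4)*(11 + 2*(-49))/15 - 1*(-16) = (1/4)*(1/15)*(11 - 98) + 16 = (1/4)*(1/15)*(-87) + 16 = -29/20 + 16 = 291/20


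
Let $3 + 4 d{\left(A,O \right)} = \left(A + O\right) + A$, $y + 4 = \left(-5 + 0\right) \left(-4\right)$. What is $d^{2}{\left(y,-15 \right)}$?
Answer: $\frac{49}{4} \approx 12.25$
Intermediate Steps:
$y = 16$ ($y = -4 + \left(-5 + 0\right) \left(-4\right) = -4 - -20 = -4 + 20 = 16$)
$d{\left(A,O \right)} = - \frac{3}{4} + \frac{A}{2} + \frac{O}{4}$ ($d{\left(A,O \right)} = - \frac{3}{4} + \frac{\left(A + O\right) + A}{4} = - \frac{3}{4} + \frac{O + 2 A}{4} = - \frac{3}{4} + \left(\frac{A}{2} + \frac{O}{4}\right) = - \frac{3}{4} + \frac{A}{2} + \frac{O}{4}$)
$d^{2}{\left(y,-15 \right)} = \left(- \frac{3}{4} + \frac{1}{2} \cdot 16 + \frac{1}{4} \left(-15\right)\right)^{2} = \left(- \frac{3}{4} + 8 - \frac{15}{4}\right)^{2} = \left(\frac{7}{2}\right)^{2} = \frac{49}{4}$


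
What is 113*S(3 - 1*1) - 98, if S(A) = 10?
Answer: 1032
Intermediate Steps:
113*S(3 - 1*1) - 98 = 113*10 - 98 = 1130 - 98 = 1032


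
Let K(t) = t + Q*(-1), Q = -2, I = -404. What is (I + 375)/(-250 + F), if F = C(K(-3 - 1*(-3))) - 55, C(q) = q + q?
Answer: 29/301 ≈ 0.096346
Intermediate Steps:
K(t) = 2 + t (K(t) = t - 2*(-1) = t + 2 = 2 + t)
C(q) = 2*q
F = -51 (F = 2*(2 + (-3 - 1*(-3))) - 55 = 2*(2 + (-3 + 3)) - 55 = 2*(2 + 0) - 55 = 2*2 - 55 = 4 - 55 = -51)
(I + 375)/(-250 + F) = (-404 + 375)/(-250 - 51) = -29/(-301) = -29*(-1/301) = 29/301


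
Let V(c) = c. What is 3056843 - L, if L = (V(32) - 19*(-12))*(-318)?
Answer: 3139523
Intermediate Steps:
L = -82680 (L = (32 - 19*(-12))*(-318) = (32 + 228)*(-318) = 260*(-318) = -82680)
3056843 - L = 3056843 - 1*(-82680) = 3056843 + 82680 = 3139523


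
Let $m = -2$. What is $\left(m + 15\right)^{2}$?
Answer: $169$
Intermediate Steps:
$\left(m + 15\right)^{2} = \left(-2 + 15\right)^{2} = 13^{2} = 169$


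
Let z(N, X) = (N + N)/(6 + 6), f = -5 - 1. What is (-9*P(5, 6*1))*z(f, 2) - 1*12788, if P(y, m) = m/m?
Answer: -12779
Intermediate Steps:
P(y, m) = 1
f = -6
z(N, X) = N/6 (z(N, X) = (2*N)/12 = (2*N)*(1/12) = N/6)
(-9*P(5, 6*1))*z(f, 2) - 1*12788 = (-9*1)*((⅙)*(-6)) - 1*12788 = -9*(-1) - 12788 = 9 - 12788 = -12779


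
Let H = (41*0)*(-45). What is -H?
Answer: 0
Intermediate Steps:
H = 0 (H = 0*(-45) = 0)
-H = -1*0 = 0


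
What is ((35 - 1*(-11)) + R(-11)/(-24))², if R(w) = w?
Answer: 1243225/576 ≈ 2158.4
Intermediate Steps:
((35 - 1*(-11)) + R(-11)/(-24))² = ((35 - 1*(-11)) - 11/(-24))² = ((35 + 11) - 11*(-1/24))² = (46 + 11/24)² = (1115/24)² = 1243225/576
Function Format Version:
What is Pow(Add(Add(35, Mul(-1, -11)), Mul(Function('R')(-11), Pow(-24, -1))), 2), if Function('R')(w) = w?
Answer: Rational(1243225, 576) ≈ 2158.4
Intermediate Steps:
Pow(Add(Add(35, Mul(-1, -11)), Mul(Function('R')(-11), Pow(-24, -1))), 2) = Pow(Add(Add(35, Mul(-1, -11)), Mul(-11, Pow(-24, -1))), 2) = Pow(Add(Add(35, 11), Mul(-11, Rational(-1, 24))), 2) = Pow(Add(46, Rational(11, 24)), 2) = Pow(Rational(1115, 24), 2) = Rational(1243225, 576)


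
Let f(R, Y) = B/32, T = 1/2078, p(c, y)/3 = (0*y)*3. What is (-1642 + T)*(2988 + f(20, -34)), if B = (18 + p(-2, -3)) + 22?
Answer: -40798180775/8312 ≈ -4.9083e+6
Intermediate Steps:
p(c, y) = 0 (p(c, y) = 3*((0*y)*3) = 3*(0*3) = 3*0 = 0)
B = 40 (B = (18 + 0) + 22 = 18 + 22 = 40)
T = 1/2078 ≈ 0.00048123
f(R, Y) = 5/4 (f(R, Y) = 40/32 = 40*(1/32) = 5/4)
(-1642 + T)*(2988 + f(20, -34)) = (-1642 + 1/2078)*(2988 + 5/4) = -3412075/2078*11957/4 = -40798180775/8312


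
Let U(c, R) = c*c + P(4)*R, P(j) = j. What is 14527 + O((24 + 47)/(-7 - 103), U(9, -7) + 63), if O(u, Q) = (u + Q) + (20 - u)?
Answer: 14663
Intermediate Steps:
U(c, R) = c² + 4*R (U(c, R) = c*c + 4*R = c² + 4*R)
O(u, Q) = 20 + Q (O(u, Q) = (Q + u) + (20 - u) = 20 + Q)
14527 + O((24 + 47)/(-7 - 103), U(9, -7) + 63) = 14527 + (20 + ((9² + 4*(-7)) + 63)) = 14527 + (20 + ((81 - 28) + 63)) = 14527 + (20 + (53 + 63)) = 14527 + (20 + 116) = 14527 + 136 = 14663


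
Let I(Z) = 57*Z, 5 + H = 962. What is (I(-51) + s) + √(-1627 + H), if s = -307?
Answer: -3214 + I*√670 ≈ -3214.0 + 25.884*I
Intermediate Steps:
H = 957 (H = -5 + 962 = 957)
(I(-51) + s) + √(-1627 + H) = (57*(-51) - 307) + √(-1627 + 957) = (-2907 - 307) + √(-670) = -3214 + I*√670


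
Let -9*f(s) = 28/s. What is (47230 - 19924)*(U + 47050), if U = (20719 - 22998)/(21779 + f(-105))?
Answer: 3777365783193210/2940169 ≈ 1.2847e+9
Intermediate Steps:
f(s) = -28/(9*s)
U = -307665/2940169 (U = (20719 - 22998)/(21779 - 28/9/(-105)) = -2279/(21779 - 28/9*(-1/105)) = -2279/(21779 + 4/135) = -2279/2940169/135 = -2279*135/2940169 = -307665/2940169 ≈ -0.10464)
(47230 - 19924)*(U + 47050) = (47230 - 19924)*(-307665/2940169 + 47050) = 27306*(138334643785/2940169) = 3777365783193210/2940169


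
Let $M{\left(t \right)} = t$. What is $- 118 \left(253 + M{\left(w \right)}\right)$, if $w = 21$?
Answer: $-32332$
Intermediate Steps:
$- 118 \left(253 + M{\left(w \right)}\right) = - 118 \left(253 + 21\right) = \left(-118\right) 274 = -32332$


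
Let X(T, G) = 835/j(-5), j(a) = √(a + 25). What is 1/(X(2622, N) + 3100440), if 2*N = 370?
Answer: 2480352/7690182526991 - 334*√5/38450912634955 ≈ 3.2252e-7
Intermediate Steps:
j(a) = √(25 + a)
N = 185 (N = (½)*370 = 185)
X(T, G) = 167*√5/2 (X(T, G) = 835/(√(25 - 5)) = 835/(√20) = 835/((2*√5)) = 835*(√5/10) = 167*√5/2)
1/(X(2622, N) + 3100440) = 1/(167*√5/2 + 3100440) = 1/(3100440 + 167*√5/2)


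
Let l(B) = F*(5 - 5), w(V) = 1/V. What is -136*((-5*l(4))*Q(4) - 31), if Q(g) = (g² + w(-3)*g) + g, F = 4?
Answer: 4216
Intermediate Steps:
Q(g) = g² + 2*g/3 (Q(g) = (g² + g/(-3)) + g = (g² - g/3) + g = g² + 2*g/3)
l(B) = 0 (l(B) = 4*(5 - 5) = 4*0 = 0)
-136*((-5*l(4))*Q(4) - 31) = -136*((-5*0)*((⅓)*4*(2 + 3*4)) - 31) = -136*(0*((⅓)*4*(2 + 12)) - 31) = -136*(0*((⅓)*4*14) - 31) = -136*(0*(56/3) - 31) = -136*(0 - 31) = -136*(-31) = 4216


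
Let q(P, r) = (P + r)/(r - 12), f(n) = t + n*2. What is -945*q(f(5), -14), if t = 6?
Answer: 945/13 ≈ 72.692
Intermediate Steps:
f(n) = 6 + 2*n (f(n) = 6 + n*2 = 6 + 2*n)
q(P, r) = (P + r)/(-12 + r)
-945*q(f(5), -14) = -945*((6 + 2*5) - 14)/(-12 - 14) = -945*((6 + 10) - 14)/(-26) = -(-945)*(16 - 14)/26 = -(-945)*2/26 = -945*(-1/13) = 945/13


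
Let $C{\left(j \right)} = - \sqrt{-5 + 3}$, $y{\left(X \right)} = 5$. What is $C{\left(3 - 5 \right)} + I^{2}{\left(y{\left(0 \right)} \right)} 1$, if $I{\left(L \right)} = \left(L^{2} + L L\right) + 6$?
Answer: $3136 - i \sqrt{2} \approx 3136.0 - 1.4142 i$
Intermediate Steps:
$C{\left(j \right)} = - i \sqrt{2}$ ($C{\left(j \right)} = - \sqrt{-2} = - i \sqrt{2}$)
$I{\left(L \right)} = 6 + 2 L^{2}$ ($I{\left(L \right)} = \left(L^{2} + L^{2}\right) + 6 = 2 L^{2} + 6 = 6 + 2 L^{2}$)
$C{\left(3 - 5 \right)} + I^{2}{\left(y{\left(0 \right)} \right)} 1 = - i \sqrt{2} + \left(6 + 2 \cdot 5^{2}\right)^{2} \cdot 1 = - i \sqrt{2} + \left(6 + 2 \cdot 25\right)^{2} \cdot 1 = - i \sqrt{2} + \left(6 + 50\right)^{2} \cdot 1 = - i \sqrt{2} + 56^{2} \cdot 1 = - i \sqrt{2} + 3136 \cdot 1 = - i \sqrt{2} + 3136 = 3136 - i \sqrt{2}$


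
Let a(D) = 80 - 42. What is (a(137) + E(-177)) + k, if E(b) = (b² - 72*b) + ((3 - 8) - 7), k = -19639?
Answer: 24460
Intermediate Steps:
E(b) = -12 + b² - 72*b (E(b) = (b² - 72*b) + (-5 - 7) = (b² - 72*b) - 12 = -12 + b² - 72*b)
a(D) = 38
(a(137) + E(-177)) + k = (38 + (-12 + (-177)² - 72*(-177))) - 19639 = (38 + (-12 + 31329 + 12744)) - 19639 = (38 + 44061) - 19639 = 44099 - 19639 = 24460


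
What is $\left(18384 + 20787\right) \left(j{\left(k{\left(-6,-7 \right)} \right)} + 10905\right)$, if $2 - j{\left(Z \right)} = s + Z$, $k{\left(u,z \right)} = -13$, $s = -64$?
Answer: $430254264$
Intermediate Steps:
$j{\left(Z \right)} = 66 - Z$ ($j{\left(Z \right)} = 2 - \left(-64 + Z\right) = 66 - Z$)
$\left(18384 + 20787\right) \left(j{\left(k{\left(-6,-7 \right)} \right)} + 10905\right) = \left(18384 + 20787\right) \left(\left(66 - -13\right) + 10905\right) = 39171 \left(\left(66 + 13\right) + 10905\right) = 39171 \left(79 + 10905\right) = 39171 \cdot 10984 = 430254264$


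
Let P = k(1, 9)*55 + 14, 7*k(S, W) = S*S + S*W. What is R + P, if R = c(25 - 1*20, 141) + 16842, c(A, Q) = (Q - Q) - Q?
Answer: 117555/7 ≈ 16794.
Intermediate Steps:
k(S, W) = S**2/7 + S*W/7 (k(S, W) = (S*S + S*W)/7 = (S**2 + S*W)/7 = S**2/7 + S*W/7)
c(A, Q) = -Q (c(A, Q) = 0 - Q = -Q)
P = 648/7 (P = ((1/7)*1*(1 + 9))*55 + 14 = ((1/7)*1*10)*55 + 14 = (10/7)*55 + 14 = 550/7 + 14 = 648/7 ≈ 92.571)
R = 16701 (R = -1*141 + 16842 = -141 + 16842 = 16701)
R + P = 16701 + 648/7 = 117555/7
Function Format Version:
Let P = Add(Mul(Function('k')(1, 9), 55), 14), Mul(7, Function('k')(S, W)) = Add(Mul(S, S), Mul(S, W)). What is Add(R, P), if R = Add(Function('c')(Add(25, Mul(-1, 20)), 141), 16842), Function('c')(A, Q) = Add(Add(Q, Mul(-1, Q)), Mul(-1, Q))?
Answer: Rational(117555, 7) ≈ 16794.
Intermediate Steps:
Function('k')(S, W) = Add(Mul(Rational(1, 7), Pow(S, 2)), Mul(Rational(1, 7), S, W)) (Function('k')(S, W) = Mul(Rational(1, 7), Add(Mul(S, S), Mul(S, W))) = Mul(Rational(1, 7), Add(Pow(S, 2), Mul(S, W))) = Add(Mul(Rational(1, 7), Pow(S, 2)), Mul(Rational(1, 7), S, W)))
Function('c')(A, Q) = Mul(-1, Q) (Function('c')(A, Q) = Add(0, Mul(-1, Q)) = Mul(-1, Q))
P = Rational(648, 7) (P = Add(Mul(Mul(Rational(1, 7), 1, Add(1, 9)), 55), 14) = Add(Mul(Mul(Rational(1, 7), 1, 10), 55), 14) = Add(Mul(Rational(10, 7), 55), 14) = Add(Rational(550, 7), 14) = Rational(648, 7) ≈ 92.571)
R = 16701 (R = Add(Mul(-1, 141), 16842) = Add(-141, 16842) = 16701)
Add(R, P) = Add(16701, Rational(648, 7)) = Rational(117555, 7)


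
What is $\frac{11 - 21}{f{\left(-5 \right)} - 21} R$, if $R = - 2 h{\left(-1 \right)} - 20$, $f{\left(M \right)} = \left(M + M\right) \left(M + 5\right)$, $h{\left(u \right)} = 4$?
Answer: $- \frac{40}{3} \approx -13.333$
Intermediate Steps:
$f{\left(M \right)} = 2 M \left(5 + M\right)$
$R = -28$ ($R = \left(-2\right) 4 - 20 = -8 - 20 = -28$)
$\frac{11 - 21}{f{\left(-5 \right)} - 21} R = \frac{11 - 21}{2 \left(-5\right) \left(5 - 5\right) - 21} \left(-28\right) = - \frac{10}{2 \left(-5\right) 0 - 21} \left(-28\right) = - \frac{10}{0 - 21} \left(-28\right) = - \frac{10}{-21} \left(-28\right) = \left(-10\right) \left(- \frac{1}{21}\right) \left(-28\right) = \frac{10}{21} \left(-28\right) = - \frac{40}{3}$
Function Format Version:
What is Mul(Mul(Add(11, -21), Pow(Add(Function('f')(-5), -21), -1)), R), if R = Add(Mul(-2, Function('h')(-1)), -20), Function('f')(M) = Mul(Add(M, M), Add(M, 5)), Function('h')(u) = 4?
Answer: Rational(-40, 3) ≈ -13.333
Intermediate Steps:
Function('f')(M) = Mul(2, M, Add(5, M)) (Function('f')(M) = Mul(Mul(2, M), Add(5, M)) = Mul(2, M, Add(5, M)))
R = -28 (R = Add(Mul(-2, 4), -20) = Add(-8, -20) = -28)
Mul(Mul(Add(11, -21), Pow(Add(Function('f')(-5), -21), -1)), R) = Mul(Mul(Add(11, -21), Pow(Add(Mul(2, -5, Add(5, -5)), -21), -1)), -28) = Mul(Mul(-10, Pow(Add(Mul(2, -5, 0), -21), -1)), -28) = Mul(Mul(-10, Pow(Add(0, -21), -1)), -28) = Mul(Mul(-10, Pow(-21, -1)), -28) = Mul(Mul(-10, Rational(-1, 21)), -28) = Mul(Rational(10, 21), -28) = Rational(-40, 3)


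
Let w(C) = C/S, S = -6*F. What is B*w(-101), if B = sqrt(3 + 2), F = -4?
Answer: -101*sqrt(5)/24 ≈ -9.4101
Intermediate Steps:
S = 24 (S = -6*(-4) = 24)
B = sqrt(5) ≈ 2.2361
w(C) = C/24
B*w(-101) = sqrt(5)*((1/24)*(-101)) = sqrt(5)*(-101/24) = -101*sqrt(5)/24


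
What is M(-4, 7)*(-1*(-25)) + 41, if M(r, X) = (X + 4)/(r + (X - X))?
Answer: -111/4 ≈ -27.750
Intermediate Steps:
M(r, X) = (4 + X)/r (M(r, X) = (4 + X)/(r + 0) = (4 + X)/r)
M(-4, 7)*(-1*(-25)) + 41 = ((4 + 7)/(-4))*(-1*(-25)) + 41 = -¼*11*25 + 41 = -11/4*25 + 41 = -275/4 + 41 = -111/4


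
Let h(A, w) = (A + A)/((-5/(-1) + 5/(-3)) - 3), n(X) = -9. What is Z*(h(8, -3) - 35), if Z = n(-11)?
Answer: -117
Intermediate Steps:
Z = -9
h(A, w) = 6*A (h(A, w) = (2*A)/((-5*(-1) + 5*(-1/3)) - 3) = (2*A)/((5 - 5/3) - 3) = (2*A)/(10/3 - 3) = (2*A)/(1/3) = (2*A)*3 = 6*A)
Z*(h(8, -3) - 35) = -9*(6*8 - 35) = -9*(48 - 35) = -9*13 = -117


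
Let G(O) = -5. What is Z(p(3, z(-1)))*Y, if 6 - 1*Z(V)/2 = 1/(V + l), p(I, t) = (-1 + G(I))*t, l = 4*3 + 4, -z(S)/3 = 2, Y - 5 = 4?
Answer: 2799/26 ≈ 107.65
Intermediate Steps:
Y = 9 (Y = 5 + 4 = 9)
z(S) = -6 (z(S) = -3*2 = -6)
l = 16 (l = 12 + 4 = 16)
p(I, t) = -6*t (p(I, t) = (-1 - 5)*t = -6*t)
Z(V) = 12 - 2/(16 + V) (Z(V) = 12 - 2/(V + 16) = 12 - 2/(16 + V))
Z(p(3, z(-1)))*Y = (2*(95 + 6*(-6*(-6)))/(16 - 6*(-6)))*9 = (2*(95 + 6*36)/(16 + 36))*9 = (2*(95 + 216)/52)*9 = (2*(1/52)*311)*9 = (311/26)*9 = 2799/26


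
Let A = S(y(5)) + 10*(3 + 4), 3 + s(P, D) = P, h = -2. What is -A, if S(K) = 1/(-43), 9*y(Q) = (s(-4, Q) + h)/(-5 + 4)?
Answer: -3009/43 ≈ -69.977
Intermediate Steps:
s(P, D) = -3 + P
y(Q) = 1 (y(Q) = (((-3 - 4) - 2)/(-5 + 4))/9 = ((-7 - 2)/(-1))/9 = (-9*(-1))/9 = (⅑)*9 = 1)
S(K) = -1/43
A = 3009/43 (A = -1/43 + 10*(3 + 4) = -1/43 + 10*7 = -1/43 + 70 = 3009/43 ≈ 69.977)
-A = -1*3009/43 = -3009/43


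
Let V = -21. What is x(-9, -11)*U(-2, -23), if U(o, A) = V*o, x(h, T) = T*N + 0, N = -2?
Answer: 924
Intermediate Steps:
x(h, T) = -2*T (x(h, T) = T*(-2) + 0 = -2*T + 0 = -2*T)
U(o, A) = -21*o
x(-9, -11)*U(-2, -23) = (-2*(-11))*(-21*(-2)) = 22*42 = 924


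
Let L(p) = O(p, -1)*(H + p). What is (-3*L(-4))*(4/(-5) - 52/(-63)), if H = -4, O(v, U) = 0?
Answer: 0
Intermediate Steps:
L(p) = 0 (L(p) = 0*(-4 + p) = 0)
(-3*L(-4))*(4/(-5) - 52/(-63)) = (-3*0)*(4/(-5) - 52/(-63)) = 0*(4*(-1/5) - 52*(-1/63)) = 0*(-4/5 + 52/63) = 0*(8/315) = 0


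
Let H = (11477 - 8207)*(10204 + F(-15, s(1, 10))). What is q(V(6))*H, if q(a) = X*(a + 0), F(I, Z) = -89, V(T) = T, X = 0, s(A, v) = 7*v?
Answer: 0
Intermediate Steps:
q(a) = 0 (q(a) = 0*(a + 0) = 0*a = 0)
H = 33076050 (H = (11477 - 8207)*(10204 - 89) = 3270*10115 = 33076050)
q(V(6))*H = 0*33076050 = 0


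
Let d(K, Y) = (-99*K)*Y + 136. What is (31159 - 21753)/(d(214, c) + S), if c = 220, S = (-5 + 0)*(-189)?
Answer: -9406/4659839 ≈ -0.0020185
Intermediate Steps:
S = 945 (S = -5*(-189) = 945)
d(K, Y) = 136 - 99*K*Y (d(K, Y) = -99*K*Y + 136 = 136 - 99*K*Y)
(31159 - 21753)/(d(214, c) + S) = (31159 - 21753)/((136 - 99*214*220) + 945) = 9406/((136 - 4660920) + 945) = 9406/(-4660784 + 945) = 9406/(-4659839) = 9406*(-1/4659839) = -9406/4659839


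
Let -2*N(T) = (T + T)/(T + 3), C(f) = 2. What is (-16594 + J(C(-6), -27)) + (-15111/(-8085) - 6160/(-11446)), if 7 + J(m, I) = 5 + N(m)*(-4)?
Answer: -255906352133/15423485 ≈ -16592.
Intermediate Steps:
N(T) = -T/(3 + T) (N(T) = -(T + T)/(2*(T + 3)) = -2*T/(2*(3 + T)) = -T/(3 + T))
J(m, I) = -2 + 4*m/(3 + m) (J(m, I) = -7 + (5 - m/(3 + m)*(-4)) = -7 + (5 + 4*m/(3 + m)) = -2 + 4*m/(3 + m))
(-16594 + J(C(-6), -27)) + (-15111/(-8085) - 6160/(-11446)) = (-16594 + 2*(-3 + 2)/(3 + 2)) + (-15111/(-8085) - 6160/(-11446)) = (-16594 + 2*(-1)/5) + (-15111*(-1/8085) - 6160*(-1/11446)) = (-16594 + 2*(⅕)*(-1)) + (5037/2695 + 3080/5723) = (-16594 - ⅖) + 37127351/15423485 = -82972/5 + 37127351/15423485 = -255906352133/15423485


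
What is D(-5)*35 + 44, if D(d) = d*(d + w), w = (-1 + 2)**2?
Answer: 744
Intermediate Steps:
w = 1 (w = 1**2 = 1)
D(d) = d*(1 + d) (D(d) = d*(d + 1) = d*(1 + d))
D(-5)*35 + 44 = -5*(1 - 5)*35 + 44 = -5*(-4)*35 + 44 = 20*35 + 44 = 700 + 44 = 744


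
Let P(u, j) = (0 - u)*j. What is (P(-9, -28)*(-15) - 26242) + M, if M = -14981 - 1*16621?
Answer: -54064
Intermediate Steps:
P(u, j) = -j*u (P(u, j) = (-u)*j = -j*u)
M = -31602 (M = -14981 - 16621 = -31602)
(P(-9, -28)*(-15) - 26242) + M = (-1*(-28)*(-9)*(-15) - 26242) - 31602 = (-252*(-15) - 26242) - 31602 = (3780 - 26242) - 31602 = -22462 - 31602 = -54064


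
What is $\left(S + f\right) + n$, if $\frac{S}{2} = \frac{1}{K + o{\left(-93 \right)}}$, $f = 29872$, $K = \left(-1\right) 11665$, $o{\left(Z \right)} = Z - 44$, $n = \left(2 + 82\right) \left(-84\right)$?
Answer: $\frac{134637215}{5901} \approx 22816.0$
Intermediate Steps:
$n = -7056$ ($n = 84 \left(-84\right) = -7056$)
$o{\left(Z \right)} = -44 + Z$ ($o{\left(Z \right)} = Z - 44 = -44 + Z$)
$K = -11665$
$S = - \frac{1}{5901}$ ($S = \frac{2}{-11665 - 137} = \frac{2}{-11802} = 2 \left(- \frac{1}{11802}\right) = - \frac{1}{5901} \approx -0.00016946$)
$\left(S + f\right) + n = \left(- \frac{1}{5901} + 29872\right) - 7056 = \frac{176274671}{5901} - 7056 = \frac{134637215}{5901}$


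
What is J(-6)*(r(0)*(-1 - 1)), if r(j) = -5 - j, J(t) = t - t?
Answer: 0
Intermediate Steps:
J(t) = 0
J(-6)*(r(0)*(-1 - 1)) = 0*((-5 - 1*0)*(-1 - 1)) = 0*((-5 + 0)*(-2)) = 0*(-5*(-2)) = 0*10 = 0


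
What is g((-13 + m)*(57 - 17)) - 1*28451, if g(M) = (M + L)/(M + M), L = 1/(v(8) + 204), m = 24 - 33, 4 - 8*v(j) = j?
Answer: -10189831081/358160 ≈ -28451.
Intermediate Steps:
v(j) = ½ - j/8
m = -9
L = 2/407 (L = 1/((½ - ⅛*8) + 204) = 1/((½ - 1) + 204) = 1/(-½ + 204) = 1/(407/2) = 2/407 ≈ 0.0049140)
g(M) = (2/407 + M)/(2*M) (g(M) = (M + 2/407)/(M + M) = (2/407 + M)/((2*M)) = (2/407 + M)*(1/(2*M)) = (2/407 + M)/(2*M))
g((-13 + m)*(57 - 17)) - 1*28451 = (2 + 407*((-13 - 9)*(57 - 17)))/(814*(((-13 - 9)*(57 - 17)))) - 1*28451 = (2 + 407*(-22*40))/(814*((-22*40))) - 28451 = (1/814)*(2 + 407*(-880))/(-880) - 28451 = (1/814)*(-1/880)*(2 - 358160) - 28451 = (1/814)*(-1/880)*(-358158) - 28451 = 179079/358160 - 28451 = -10189831081/358160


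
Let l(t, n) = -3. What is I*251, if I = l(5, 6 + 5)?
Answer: -753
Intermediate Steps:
I = -3
I*251 = -3*251 = -753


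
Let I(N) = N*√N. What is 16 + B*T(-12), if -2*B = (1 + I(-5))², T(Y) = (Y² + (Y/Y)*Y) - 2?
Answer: 8076 + 650*I*√5 ≈ 8076.0 + 1453.4*I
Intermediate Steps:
T(Y) = -2 + Y + Y² (T(Y) = (Y² + 1*Y) - 2 = (Y² + Y) - 2 = (Y + Y²) - 2 = -2 + Y + Y²)
I(N) = N^(3/2)
B = -(1 - 5*I*√5)²/2 (B = -(1 + (-5)^(3/2))²/2 = -(1 - 5*I*√5)²/2 ≈ 62.0 + 11.18*I)
16 + B*T(-12) = 16 + (62 + 5*I*√5)*(-2 - 12 + (-12)²) = 16 + (62 + 5*I*√5)*(-2 - 12 + 144) = 16 + (62 + 5*I*√5)*130 = 16 + (8060 + 650*I*√5) = 8076 + 650*I*√5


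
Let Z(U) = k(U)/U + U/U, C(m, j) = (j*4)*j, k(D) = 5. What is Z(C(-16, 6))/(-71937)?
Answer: -149/10358928 ≈ -1.4384e-5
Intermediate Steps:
C(m, j) = 4*j² (C(m, j) = (4*j)*j = 4*j²)
Z(U) = 1 + 5/U (Z(U) = 5/U + U/U = 5/U + 1 = 1 + 5/U)
Z(C(-16, 6))/(-71937) = ((5 + 4*6²)/((4*6²)))/(-71937) = ((5 + 4*36)/((4*36)))*(-1/71937) = ((5 + 144)/144)*(-1/71937) = ((1/144)*149)*(-1/71937) = (149/144)*(-1/71937) = -149/10358928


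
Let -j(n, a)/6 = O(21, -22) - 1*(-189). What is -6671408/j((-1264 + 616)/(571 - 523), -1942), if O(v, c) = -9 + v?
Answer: 3335704/603 ≈ 5531.8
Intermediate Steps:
j(n, a) = -1206 (j(n, a) = -6*((-9 + 21) - 1*(-189)) = -6*(12 + 189) = -6*201 = -1206)
-6671408/j((-1264 + 616)/(571 - 523), -1942) = -6671408/(-1206) = -6671408*(-1/1206) = 3335704/603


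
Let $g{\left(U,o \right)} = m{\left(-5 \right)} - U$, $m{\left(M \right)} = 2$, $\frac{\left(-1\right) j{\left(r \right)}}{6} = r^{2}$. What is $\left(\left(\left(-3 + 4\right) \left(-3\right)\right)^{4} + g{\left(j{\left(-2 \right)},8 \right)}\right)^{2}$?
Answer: $11449$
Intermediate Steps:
$j{\left(r \right)} = - 6 r^{2}$
$g{\left(U,o \right)} = 2 - U$
$\left(\left(\left(-3 + 4\right) \left(-3\right)\right)^{4} + g{\left(j{\left(-2 \right)},8 \right)}\right)^{2} = \left(\left(\left(-3 + 4\right) \left(-3\right)\right)^{4} - \left(-2 - 6 \left(-2\right)^{2}\right)\right)^{2} = \left(\left(1 \left(-3\right)\right)^{4} - \left(-2 - 24\right)\right)^{2} = \left(\left(-3\right)^{4} + \left(2 - -24\right)\right)^{2} = \left(81 + \left(2 + 24\right)\right)^{2} = \left(81 + 26\right)^{2} = 107^{2} = 11449$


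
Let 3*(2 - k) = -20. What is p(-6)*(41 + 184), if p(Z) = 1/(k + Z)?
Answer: 675/8 ≈ 84.375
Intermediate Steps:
k = 26/3 (k = 2 - ⅓*(-20) = 2 + 20/3 = 26/3 ≈ 8.6667)
p(Z) = 1/(26/3 + Z)
p(-6)*(41 + 184) = (3/(26 + 3*(-6)))*(41 + 184) = (3/(26 - 18))*225 = (3/8)*225 = 675/8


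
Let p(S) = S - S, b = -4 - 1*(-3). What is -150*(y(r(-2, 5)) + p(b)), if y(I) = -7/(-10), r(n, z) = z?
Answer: -105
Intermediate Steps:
b = -1 (b = -4 + 3 = -1)
y(I) = 7/10 (y(I) = -7*(-⅒) = 7/10)
p(S) = 0
-150*(y(r(-2, 5)) + p(b)) = -150*(7/10 + 0) = -150*7/10 = -105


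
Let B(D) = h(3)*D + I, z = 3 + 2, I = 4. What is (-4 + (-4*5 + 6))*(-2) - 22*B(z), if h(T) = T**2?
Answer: -1042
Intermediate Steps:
z = 5
B(D) = 4 + 9*D (B(D) = 3**2*D + 4 = 9*D + 4 = 4 + 9*D)
(-4 + (-4*5 + 6))*(-2) - 22*B(z) = (-4 + (-4*5 + 6))*(-2) - 22*(4 + 9*5) = (-4 + (-20 + 6))*(-2) - 22*(4 + 45) = (-4 - 14)*(-2) - 22*49 = -18*(-2) - 1078 = 36 - 1078 = -1042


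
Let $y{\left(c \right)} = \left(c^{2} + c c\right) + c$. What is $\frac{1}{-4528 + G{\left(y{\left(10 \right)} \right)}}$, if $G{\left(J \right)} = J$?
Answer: $- \frac{1}{4318} \approx -0.00023159$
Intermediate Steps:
$y{\left(c \right)} = c + 2 c^{2}$ ($y{\left(c \right)} = \left(c^{2} + c^{2}\right) + c = 2 c^{2} + c = c + 2 c^{2}$)
$\frac{1}{-4528 + G{\left(y{\left(10 \right)} \right)}} = \frac{1}{-4528 + 10 \left(1 + 2 \cdot 10\right)} = \frac{1}{-4528 + 10 \left(1 + 20\right)} = \frac{1}{-4528 + 10 \cdot 21} = \frac{1}{-4528 + 210} = \frac{1}{-4318} = - \frac{1}{4318}$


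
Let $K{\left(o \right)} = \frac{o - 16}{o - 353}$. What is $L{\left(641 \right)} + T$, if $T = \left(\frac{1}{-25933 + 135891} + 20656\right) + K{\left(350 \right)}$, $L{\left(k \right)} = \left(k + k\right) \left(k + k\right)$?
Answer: $\frac{548932987351}{329874} \approx 1.6641 \cdot 10^{6}$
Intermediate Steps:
$L{\left(k \right)} = 4 k^{2}$ ($L{\left(k \right)} = 2 k 2 k = 4 k^{2}$)
$K{\left(o \right)} = \frac{-16 + o}{-353 + o}$
$T = \frac{6777151375}{329874}$ ($T = \left(\frac{1}{-25933 + 135891} + 20656\right) + \frac{-16 + 350}{-353 + 350} = \left(\frac{1}{109958} + 20656\right) + \frac{1}{-3} \cdot 334 = \left(\frac{1}{109958} + 20656\right) - \frac{334}{3} = \frac{2271292449}{109958} - \frac{334}{3} = \frac{6777151375}{329874} \approx 20545.0$)
$L{\left(641 \right)} + T = 4 \cdot 641^{2} + \frac{6777151375}{329874} = 4 \cdot 410881 + \frac{6777151375}{329874} = 1643524 + \frac{6777151375}{329874} = \frac{548932987351}{329874}$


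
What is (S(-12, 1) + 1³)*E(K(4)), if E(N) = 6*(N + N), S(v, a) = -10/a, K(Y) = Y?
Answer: -432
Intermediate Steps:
E(N) = 12*N (E(N) = 6*(2*N) = 12*N)
(S(-12, 1) + 1³)*E(K(4)) = (-10/1 + 1³)*(12*4) = (-10*1 + 1)*48 = (-10 + 1)*48 = -9*48 = -432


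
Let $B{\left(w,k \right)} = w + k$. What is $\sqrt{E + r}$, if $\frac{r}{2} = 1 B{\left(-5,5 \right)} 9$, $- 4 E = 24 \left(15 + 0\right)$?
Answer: $3 i \sqrt{10} \approx 9.4868 i$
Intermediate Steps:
$B{\left(w,k \right)} = k + w$
$E = -90$ ($E = - \frac{24 \left(15 + 0\right)}{4} = - \frac{24 \cdot 15}{4} = \left(- \frac{1}{4}\right) 360 = -90$)
$r = 0$ ($r = 2 \cdot 1 \left(5 - 5\right) 9 = 2 \cdot 1 \cdot 0 \cdot 9 = 2 \cdot 0 \cdot 9 = 2 \cdot 0 = 0$)
$\sqrt{E + r} = \sqrt{-90 + 0} = \sqrt{-90} = 3 i \sqrt{10}$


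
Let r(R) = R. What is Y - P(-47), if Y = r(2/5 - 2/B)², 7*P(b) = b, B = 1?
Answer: 1623/175 ≈ 9.2743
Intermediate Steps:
P(b) = b/7
Y = 64/25 (Y = (2/5 - 2/1)² = (2*(⅕) - 2*1)² = (⅖ - 2)² = (-8/5)² = 64/25 ≈ 2.5600)
Y - P(-47) = 64/25 - (-47)/7 = 64/25 - 1*(-47/7) = 64/25 + 47/7 = 1623/175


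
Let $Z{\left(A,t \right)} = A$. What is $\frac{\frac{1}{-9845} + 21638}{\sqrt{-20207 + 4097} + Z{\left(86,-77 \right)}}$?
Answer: $\frac{9160122687}{115708285} - \frac{639078327 i \sqrt{1790}}{231416570} \approx 79.166 - 116.84 i$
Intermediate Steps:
$\frac{\frac{1}{-9845} + 21638}{\sqrt{-20207 + 4097} + Z{\left(86,-77 \right)}} = \frac{\frac{1}{-9845} + 21638}{\sqrt{-20207 + 4097} + 86} = \frac{- \frac{1}{9845} + 21638}{\sqrt{-16110} + 86} = \frac{213026109}{9845 \left(3 i \sqrt{1790} + 86\right)} = \frac{213026109}{9845 \left(86 + 3 i \sqrt{1790}\right)}$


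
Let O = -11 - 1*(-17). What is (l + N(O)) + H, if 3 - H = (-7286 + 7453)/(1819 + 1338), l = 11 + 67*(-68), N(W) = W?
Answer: -14320319/3157 ≈ -4536.1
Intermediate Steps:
O = 6 (O = -11 + 17 = 6)
l = -4545 (l = 11 - 4556 = -4545)
H = 9304/3157 (H = 3 - (-7286 + 7453)/(1819 + 1338) = 3 - 167/3157 = 9304/3157 ≈ 2.9471)
(l + N(O)) + H = (-4545 + 6) + 9304/3157 = -4539 + 9304/3157 = -14320319/3157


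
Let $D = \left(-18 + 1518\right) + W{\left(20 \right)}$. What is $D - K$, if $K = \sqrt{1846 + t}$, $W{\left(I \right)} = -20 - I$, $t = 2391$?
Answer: $1460 - \sqrt{4237} \approx 1394.9$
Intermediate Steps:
$K = \sqrt{4237}$ ($K = \sqrt{1846 + 2391} = \sqrt{4237} \approx 65.092$)
$D = 1460$ ($D = \left(-18 + 1518\right) - 40 = 1500 - 40 = 1460$)
$D - K = 1460 - \sqrt{4237}$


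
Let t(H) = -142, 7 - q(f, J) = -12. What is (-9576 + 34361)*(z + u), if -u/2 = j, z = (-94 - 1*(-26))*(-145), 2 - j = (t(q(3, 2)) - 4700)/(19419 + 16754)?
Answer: 8836135148140/36173 ≈ 2.4427e+8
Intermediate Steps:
q(f, J) = 19 (q(f, J) = 7 - 1*(-12) = 7 + 12 = 19)
j = 77188/36173 (j = 2 - (-142 - 4700)/(19419 + 16754) = 2 - (-4842)/36173 = 2 - 1*(-4842/36173) = 2 + 4842/36173 = 77188/36173 ≈ 2.1339)
z = 9860 (z = (-94 + 26)*(-145) = -68*(-145) = 9860)
u = -154376/36173 (u = -2*77188/36173 = -154376/36173 ≈ -4.2677)
(-9576 + 34361)*(z + u) = (-9576 + 34361)*(9860 - 154376/36173) = 24785*(356511404/36173) = 8836135148140/36173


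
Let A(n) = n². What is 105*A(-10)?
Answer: 10500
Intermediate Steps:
105*A(-10) = 105*(-10)² = 105*100 = 10500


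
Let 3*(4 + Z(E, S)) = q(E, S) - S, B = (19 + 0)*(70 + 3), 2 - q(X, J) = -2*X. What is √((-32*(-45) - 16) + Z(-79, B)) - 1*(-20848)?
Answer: 20848 + √8151/3 ≈ 20878.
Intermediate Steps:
q(X, J) = 2 + 2*X (q(X, J) = 2 - (-2)*X = 2 + 2*X)
B = 1387 (B = 19*73 = 1387)
Z(E, S) = -10/3 - S/3 + 2*E/3 (Z(E, S) = -4 + ((2 + 2*E) - S)/3 = -4 + (2 - S + 2*E)/3 = -4 + (⅔ - S/3 + 2*E/3) = -10/3 - S/3 + 2*E/3)
√((-32*(-45) - 16) + Z(-79, B)) - 1*(-20848) = √((-32*(-45) - 16) + (-10/3 - ⅓*1387 + (⅔)*(-79))) - 1*(-20848) = √((1440 - 16) + (-10/3 - 1387/3 - 158/3)) + 20848 = √(1424 - 1555/3) + 20848 = √(2717/3) + 20848 = √8151/3 + 20848 = 20848 + √8151/3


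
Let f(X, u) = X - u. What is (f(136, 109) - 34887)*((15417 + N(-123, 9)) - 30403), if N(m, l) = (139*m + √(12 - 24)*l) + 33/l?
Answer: 1118285560 - 627480*I*√3 ≈ 1.1183e+9 - 1.0868e+6*I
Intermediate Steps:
N(m, l) = 33/l + 139*m + 2*I*l*√3 (N(m, l) = (139*m + √(-12)*l) + 33/l = (139*m + (2*I*√3)*l) + 33/l = (139*m + 2*I*l*√3) + 33/l = 33/l + 139*m + 2*I*l*√3)
(f(136, 109) - 34887)*((15417 + N(-123, 9)) - 30403) = ((136 - 1*109) - 34887)*((15417 + (33/9 + 139*(-123) + 2*I*9*√3)) - 30403) = ((136 - 109) - 34887)*((15417 + (33*(⅑) - 17097 + 18*I*√3)) - 30403) = (27 - 34887)*((15417 + (11/3 - 17097 + 18*I*√3)) - 30403) = -34860*((15417 + (-51280/3 + 18*I*√3)) - 30403) = -34860*((-5029/3 + 18*I*√3) - 30403) = -34860*(-96238/3 + 18*I*√3) = 1118285560 - 627480*I*√3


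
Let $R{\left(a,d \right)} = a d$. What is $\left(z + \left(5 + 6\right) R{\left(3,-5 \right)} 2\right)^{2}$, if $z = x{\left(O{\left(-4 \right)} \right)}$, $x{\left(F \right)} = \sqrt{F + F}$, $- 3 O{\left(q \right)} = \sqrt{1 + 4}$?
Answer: $\frac{\left(990 - i \sqrt[4]{5} \sqrt{6}\right)^{2}}{9} \approx 1.089 \cdot 10^{5} - 805.83 i$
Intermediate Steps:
$O{\left(q \right)} = - \frac{\sqrt{5}}{3}$ ($O{\left(q \right)} = - \frac{\sqrt{1 + 4}}{3} = - \frac{\sqrt{5}}{3}$)
$x{\left(F \right)} = \sqrt{2} \sqrt{F}$ ($x{\left(F \right)} = \sqrt{2 F} = \sqrt{2} \sqrt{F}$)
$z = \frac{i \sqrt[4]{5} \sqrt{6}}{3}$ ($z = \sqrt{2} \sqrt{- \frac{\sqrt{5}}{3}} = \sqrt{2} \frac{i \sqrt{3} \sqrt[4]{5}}{3} = \frac{i \sqrt[4]{5} \sqrt{6}}{3} \approx 1.2209 i$)
$\left(z + \left(5 + 6\right) R{\left(3,-5 \right)} 2\right)^{2} = \left(\frac{i \sqrt[4]{5} \sqrt{6}}{3} + \left(5 + 6\right) 3 \left(-5\right) 2\right)^{2} = \left(\frac{i \sqrt[4]{5} \sqrt{6}}{3} + 11 \left(-15\right) 2\right)^{2} = \left(\frac{i \sqrt[4]{5} \sqrt{6}}{3} - 330\right)^{2} = \left(-330 + \frac{i \sqrt[4]{5} \sqrt{6}}{3}\right)^{2}$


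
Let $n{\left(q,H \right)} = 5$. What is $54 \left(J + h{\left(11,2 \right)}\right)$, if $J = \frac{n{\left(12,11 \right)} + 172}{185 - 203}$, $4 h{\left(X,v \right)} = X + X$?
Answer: $-234$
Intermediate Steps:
$h{\left(X,v \right)} = \frac{X}{2}$ ($h{\left(X,v \right)} = \frac{X + X}{4} = \frac{2 X}{4} = \frac{X}{2}$)
$J = - \frac{59}{6}$ ($J = \frac{5 + 172}{185 - 203} = \frac{177}{-18} = 177 \left(- \frac{1}{18}\right) = - \frac{59}{6} \approx -9.8333$)
$54 \left(J + h{\left(11,2 \right)}\right) = 54 \left(- \frac{59}{6} + \frac{1}{2} \cdot 11\right) = 54 \left(- \frac{59}{6} + \frac{11}{2}\right) = 54 \left(- \frac{13}{3}\right) = -234$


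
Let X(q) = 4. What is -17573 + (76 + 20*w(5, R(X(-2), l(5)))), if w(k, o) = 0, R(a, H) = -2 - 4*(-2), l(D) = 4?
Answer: -17497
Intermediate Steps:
R(a, H) = 6 (R(a, H) = -2 + 8 = 6)
-17573 + (76 + 20*w(5, R(X(-2), l(5)))) = -17573 + (76 + 20*0) = -17573 + (76 + 0) = -17573 + 76 = -17497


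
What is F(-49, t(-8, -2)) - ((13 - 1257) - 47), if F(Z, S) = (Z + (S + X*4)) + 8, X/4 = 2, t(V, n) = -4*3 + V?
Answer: 1262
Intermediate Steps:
t(V, n) = -12 + V
X = 8 (X = 4*2 = 8)
F(Z, S) = 40 + S + Z (F(Z, S) = (Z + (S + 8*4)) + 8 = (Z + (S + 32)) + 8 = (Z + (32 + S)) + 8 = (32 + S + Z) + 8 = 40 + S + Z)
F(-49, t(-8, -2)) - ((13 - 1257) - 47) = (40 + (-12 - 8) - 49) - ((13 - 1257) - 47) = (40 - 20 - 49) - (-1244 - 47) = -29 - 1*(-1291) = -29 + 1291 = 1262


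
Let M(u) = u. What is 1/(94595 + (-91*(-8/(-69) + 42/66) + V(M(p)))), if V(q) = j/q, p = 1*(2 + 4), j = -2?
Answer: 759/71745391 ≈ 1.0579e-5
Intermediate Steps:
p = 6 (p = 1*6 = 6)
V(q) = -2/q
1/(94595 + (-91*(-8/(-69) + 42/66) + V(M(p)))) = 1/(94595 + (-91*(-8/(-69) + 42/66) - 2/6)) = 1/(94595 + (-91*(-8*(-1/69) + 42*(1/66)) - 2*1/6)) = 1/(94595 + (-91*(8/69 + 7/11) - 1/3)) = 1/(94595 + (-91*571/759 - 1/3)) = 1/(94595 + (-51961/759 - 1/3)) = 1/(94595 - 52214/759) = 1/(71745391/759) = 759/71745391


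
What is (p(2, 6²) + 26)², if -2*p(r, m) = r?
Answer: 625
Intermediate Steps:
p(r, m) = -r/2
(p(2, 6²) + 26)² = (-½*2 + 26)² = (-1 + 26)² = 25² = 625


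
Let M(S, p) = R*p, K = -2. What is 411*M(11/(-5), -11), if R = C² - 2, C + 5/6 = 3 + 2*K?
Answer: -73843/12 ≈ -6153.6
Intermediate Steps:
C = -11/6 (C = -⅚ + (3 + 2*(-2)) = -⅚ + (3 - 4) = -⅚ - 1 = -11/6 ≈ -1.8333)
R = 49/36 (R = (-11/6)² - 2 = 121/36 - 2 = 49/36 ≈ 1.3611)
M(S, p) = 49*p/36
411*M(11/(-5), -11) = 411*((49/36)*(-11)) = 411*(-539/36) = -73843/12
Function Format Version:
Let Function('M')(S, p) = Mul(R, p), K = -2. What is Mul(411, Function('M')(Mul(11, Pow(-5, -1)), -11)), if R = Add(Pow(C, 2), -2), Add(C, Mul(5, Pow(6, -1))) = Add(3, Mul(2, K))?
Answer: Rational(-73843, 12) ≈ -6153.6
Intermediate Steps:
C = Rational(-11, 6) (C = Add(Rational(-5, 6), Add(3, Mul(2, -2))) = Add(Rational(-5, 6), Add(3, -4)) = Add(Rational(-5, 6), -1) = Rational(-11, 6) ≈ -1.8333)
R = Rational(49, 36) (R = Add(Pow(Rational(-11, 6), 2), -2) = Add(Rational(121, 36), -2) = Rational(49, 36) ≈ 1.3611)
Function('M')(S, p) = Mul(Rational(49, 36), p)
Mul(411, Function('M')(Mul(11, Pow(-5, -1)), -11)) = Mul(411, Mul(Rational(49, 36), -11)) = Mul(411, Rational(-539, 36)) = Rational(-73843, 12)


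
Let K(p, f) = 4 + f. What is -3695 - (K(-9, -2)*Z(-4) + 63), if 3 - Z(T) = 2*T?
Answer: -3780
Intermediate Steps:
Z(T) = 3 - 2*T
-3695 - (K(-9, -2)*Z(-4) + 63) = -3695 - ((4 - 2)*(3 - 2*(-4)) + 63) = -3695 - (2*(3 + 8) + 63) = -3695 - (2*11 + 63) = -3695 - (22 + 63) = -3695 - 1*85 = -3695 - 85 = -3780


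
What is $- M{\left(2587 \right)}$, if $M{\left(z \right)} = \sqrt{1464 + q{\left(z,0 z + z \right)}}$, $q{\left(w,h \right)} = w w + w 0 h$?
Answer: $- \sqrt{6694033} \approx -2587.3$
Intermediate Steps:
$q{\left(w,h \right)} = w^{2}$ ($q{\left(w,h \right)} = w^{2} + 0 h = w^{2} + 0 = w^{2}$)
$M{\left(z \right)} = \sqrt{1464 + z^{2}}$
$- M{\left(2587 \right)} = - \sqrt{1464 + 2587^{2}} = - \sqrt{1464 + 6692569} = - \sqrt{6694033}$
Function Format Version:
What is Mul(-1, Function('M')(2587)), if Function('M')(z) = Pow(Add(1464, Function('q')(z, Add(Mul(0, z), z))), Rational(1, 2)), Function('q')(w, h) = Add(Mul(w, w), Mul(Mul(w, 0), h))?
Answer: Mul(-1, Pow(6694033, Rational(1, 2))) ≈ -2587.3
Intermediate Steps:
Function('q')(w, h) = Pow(w, 2) (Function('q')(w, h) = Add(Pow(w, 2), Mul(0, h)) = Add(Pow(w, 2), 0) = Pow(w, 2))
Function('M')(z) = Pow(Add(1464, Pow(z, 2)), Rational(1, 2))
Mul(-1, Function('M')(2587)) = Mul(-1, Pow(Add(1464, Pow(2587, 2)), Rational(1, 2))) = Mul(-1, Pow(Add(1464, 6692569), Rational(1, 2))) = Mul(-1, Pow(6694033, Rational(1, 2)))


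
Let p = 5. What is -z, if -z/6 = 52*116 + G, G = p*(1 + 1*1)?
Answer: 36252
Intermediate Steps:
G = 10 (G = 5*(1 + 1*1) = 5*(1 + 1) = 5*2 = 10)
z = -36252 (z = -6*(52*116 + 10) = -6*(6032 + 10) = -6*6042 = -36252)
-z = -1*(-36252) = 36252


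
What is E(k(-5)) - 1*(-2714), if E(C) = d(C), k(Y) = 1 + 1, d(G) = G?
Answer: 2716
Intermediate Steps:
k(Y) = 2
E(C) = C
E(k(-5)) - 1*(-2714) = 2 - 1*(-2714) = 2 + 2714 = 2716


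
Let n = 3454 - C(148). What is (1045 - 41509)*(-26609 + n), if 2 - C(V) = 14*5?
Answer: 934192368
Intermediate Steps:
C(V) = -68 (C(V) = 2 - 14*5 = 2 - 1*70 = 2 - 70 = -68)
n = 3522 (n = 3454 - 1*(-68) = 3454 + 68 = 3522)
(1045 - 41509)*(-26609 + n) = (1045 - 41509)*(-26609 + 3522) = -40464*(-23087) = 934192368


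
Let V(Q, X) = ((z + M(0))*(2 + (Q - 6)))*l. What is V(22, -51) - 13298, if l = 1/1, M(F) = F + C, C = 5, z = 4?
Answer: -13136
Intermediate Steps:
M(F) = 5 + F (M(F) = F + 5 = 5 + F)
l = 1
V(Q, X) = -36 + 9*Q (V(Q, X) = ((4 + (5 + 0))*(2 + (Q - 6)))*1 = ((4 + 5)*(2 + (-6 + Q)))*1 = (9*(-4 + Q))*1 = (-36 + 9*Q)*1 = -36 + 9*Q)
V(22, -51) - 13298 = (-36 + 9*22) - 13298 = (-36 + 198) - 13298 = 162 - 13298 = -13136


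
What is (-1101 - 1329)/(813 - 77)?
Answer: -1215/368 ≈ -3.3016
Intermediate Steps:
(-1101 - 1329)/(813 - 77) = -2430/736 = -2430*1/736 = -1215/368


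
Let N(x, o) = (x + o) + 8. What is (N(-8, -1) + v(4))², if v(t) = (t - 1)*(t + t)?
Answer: 529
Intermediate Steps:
N(x, o) = 8 + o + x (N(x, o) = (o + x) + 8 = 8 + o + x)
v(t) = 2*t*(-1 + t) (v(t) = (-1 + t)*(2*t) = 2*t*(-1 + t))
(N(-8, -1) + v(4))² = ((8 - 1 - 8) + 2*4*(-1 + 4))² = (-1 + 2*4*3)² = (-1 + 24)² = 23² = 529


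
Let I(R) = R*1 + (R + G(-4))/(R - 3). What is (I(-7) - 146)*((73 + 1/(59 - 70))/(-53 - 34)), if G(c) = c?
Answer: 609119/4785 ≈ 127.30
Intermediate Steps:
I(R) = R + (-4 + R)/(-3 + R) (I(R) = R*1 + (R - 4)/(R - 3) = R + (-4 + R)/(-3 + R))
(I(-7) - 146)*((73 + 1/(59 - 70))/(-53 - 34)) = ((-4 + (-7)² - 2*(-7))/(-3 - 7) - 146)*((73 + 1/(59 - 70))/(-53 - 34)) = ((-4 + 49 + 14)/(-10) - 146)*((73 + 1/(-11))/(-87)) = (-⅒*59 - 146)*((73 - 1/11)*(-1/87)) = (-59/10 - 146)*((802/11)*(-1/87)) = -1519/10*(-802/957) = 609119/4785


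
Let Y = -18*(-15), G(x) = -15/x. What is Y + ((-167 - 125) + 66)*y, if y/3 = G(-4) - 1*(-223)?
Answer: -306933/2 ≈ -1.5347e+5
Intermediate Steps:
Y = 270
y = 2721/4 (y = 3*(-15/(-4) - 1*(-223)) = 3*(-15*(-¼) + 223) = 3*(15/4 + 223) = 3*(907/4) = 2721/4 ≈ 680.25)
Y + ((-167 - 125) + 66)*y = 270 + ((-167 - 125) + 66)*(2721/4) = 270 + (-292 + 66)*(2721/4) = 270 - 226*2721/4 = 270 - 307473/2 = -306933/2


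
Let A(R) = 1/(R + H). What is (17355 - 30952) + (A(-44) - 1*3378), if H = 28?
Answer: -271601/16 ≈ -16975.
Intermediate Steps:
A(R) = 1/(28 + R) (A(R) = 1/(R + 28) = 1/(28 + R))
(17355 - 30952) + (A(-44) - 1*3378) = (17355 - 30952) + (1/(28 - 44) - 1*3378) = -13597 + (1/(-16) - 3378) = -13597 + (-1/16 - 3378) = -13597 - 54049/16 = -271601/16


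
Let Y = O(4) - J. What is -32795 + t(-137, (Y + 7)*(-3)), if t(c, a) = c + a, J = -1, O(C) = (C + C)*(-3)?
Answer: -32884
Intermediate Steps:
O(C) = -6*C (O(C) = (2*C)*(-3) = -6*C)
Y = -23 (Y = -6*4 - 1*(-1) = -24 + 1 = -23)
t(c, a) = a + c
-32795 + t(-137, (Y + 7)*(-3)) = -32795 + ((-23 + 7)*(-3) - 137) = -32795 + (-16*(-3) - 137) = -32795 + (48 - 137) = -32795 - 89 = -32884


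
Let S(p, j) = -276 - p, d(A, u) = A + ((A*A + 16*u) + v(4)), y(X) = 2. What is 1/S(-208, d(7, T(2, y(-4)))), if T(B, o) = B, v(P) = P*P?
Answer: -1/68 ≈ -0.014706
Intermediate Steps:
v(P) = P²
d(A, u) = 16 + A + A² + 16*u (d(A, u) = A + ((A*A + 16*u) + 4²) = A + ((A² + 16*u) + 16) = A + (16 + A² + 16*u) = 16 + A + A² + 16*u)
1/S(-208, d(7, T(2, y(-4)))) = 1/(-276 - 1*(-208)) = 1/(-276 + 208) = 1/(-68) = -1/68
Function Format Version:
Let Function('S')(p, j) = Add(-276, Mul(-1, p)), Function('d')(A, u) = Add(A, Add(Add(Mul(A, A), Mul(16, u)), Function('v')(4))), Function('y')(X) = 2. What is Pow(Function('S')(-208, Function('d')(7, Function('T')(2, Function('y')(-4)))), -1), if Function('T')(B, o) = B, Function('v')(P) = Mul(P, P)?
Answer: Rational(-1, 68) ≈ -0.014706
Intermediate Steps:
Function('v')(P) = Pow(P, 2)
Function('d')(A, u) = Add(16, A, Pow(A, 2), Mul(16, u)) (Function('d')(A, u) = Add(A, Add(Add(Mul(A, A), Mul(16, u)), Pow(4, 2))) = Add(A, Add(Add(Pow(A, 2), Mul(16, u)), 16)) = Add(A, Add(16, Pow(A, 2), Mul(16, u))) = Add(16, A, Pow(A, 2), Mul(16, u)))
Pow(Function('S')(-208, Function('d')(7, Function('T')(2, Function('y')(-4)))), -1) = Pow(Add(-276, Mul(-1, -208)), -1) = Pow(Add(-276, 208), -1) = Pow(-68, -1) = Rational(-1, 68)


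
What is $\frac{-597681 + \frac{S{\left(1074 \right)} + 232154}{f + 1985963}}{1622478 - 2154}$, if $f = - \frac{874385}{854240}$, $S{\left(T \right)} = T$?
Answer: $- \frac{202791707993641363}{549772095862826028} \approx -0.36887$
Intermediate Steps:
$f = - \frac{174877}{170848}$ ($f = \left(-874385\right) \frac{1}{854240} = - \frac{174877}{170848} \approx -1.0236$)
$\frac{-597681 + \frac{S{\left(1074 \right)} + 232154}{f + 1985963}}{1622478 - 2154} = \frac{-597681 + \frac{1074 + 232154}{- \frac{174877}{170848} + 1985963}}{1622478 - 2154} = \frac{-597681 + \frac{233228}{\frac{339297631747}{170848}}}{1620324} = \left(-597681 + 233228 \cdot \frac{170848}{339297631747}\right) \frac{1}{1620324} = \left(-597681 + \frac{39846537344}{339297631747}\right) \frac{1}{1620324} = \left(- \frac{202791707993641363}{339297631747}\right) \frac{1}{1620324} = - \frac{202791707993641363}{549772095862826028}$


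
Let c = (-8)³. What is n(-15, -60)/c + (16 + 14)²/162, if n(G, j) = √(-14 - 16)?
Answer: 50/9 - I*√30/512 ≈ 5.5556 - 0.010698*I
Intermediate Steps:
c = -512
n(G, j) = I*√30 (n(G, j) = √(-30) = I*√30)
n(-15, -60)/c + (16 + 14)²/162 = (I*√30)/(-512) + (16 + 14)²/162 = (I*√30)*(-1/512) + 30²*(1/162) = -I*√30/512 + 900*(1/162) = -I*√30/512 + 50/9 = 50/9 - I*√30/512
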